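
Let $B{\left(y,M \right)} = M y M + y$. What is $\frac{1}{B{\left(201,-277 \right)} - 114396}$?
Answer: $\frac{1}{15308334} \approx 6.5324 \cdot 10^{-8}$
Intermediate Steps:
$B{\left(y,M \right)} = y + y M^{2}$ ($B{\left(y,M \right)} = y M^{2} + y = y + y M^{2}$)
$\frac{1}{B{\left(201,-277 \right)} - 114396} = \frac{1}{201 \left(1 + \left(-277\right)^{2}\right) - 114396} = \frac{1}{201 \left(1 + 76729\right) - 114396} = \frac{1}{201 \cdot 76730 - 114396} = \frac{1}{15422730 - 114396} = \frac{1}{15308334}$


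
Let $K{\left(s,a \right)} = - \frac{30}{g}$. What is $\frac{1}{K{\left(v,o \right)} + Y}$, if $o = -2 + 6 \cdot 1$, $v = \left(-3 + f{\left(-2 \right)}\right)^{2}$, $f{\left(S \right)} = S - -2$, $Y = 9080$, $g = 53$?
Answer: $\frac{53}{481210} \approx 0.00011014$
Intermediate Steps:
$f{\left(S \right)} = 2 + S$ ($f{\left(S \right)} = S + 2 = 2 + S$)
$v = 9$ ($v = \left(-3 + \left(2 - 2\right)\right)^{2} = \left(-3 + 0\right)^{2} = \left(-3\right)^{2} = 9$)
$o = 4$ ($o = -2 + 6 = 4$)
$K{\left(s,a \right)} = - \frac{30}{53}$
$\frac{1}{K{\left(v,o \right)} + Y} = \frac{1}{- \frac{30}{53} + 9080} = \frac{1}{\frac{481210}{53}} = \frac{53}{481210}$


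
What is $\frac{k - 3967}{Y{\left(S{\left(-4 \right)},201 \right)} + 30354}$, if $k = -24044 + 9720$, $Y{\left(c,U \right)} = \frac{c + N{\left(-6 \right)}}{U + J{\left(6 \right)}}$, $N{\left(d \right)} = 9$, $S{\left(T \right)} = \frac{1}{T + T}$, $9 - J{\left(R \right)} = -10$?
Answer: $- \frac{4598880}{7631873} \approx -0.60259$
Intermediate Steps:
$J{\left(R \right)} = 19$ ($J{\left(R \right)} = 9 - -10 = 9 + 10 = 19$)
$S{\left(T \right)} = \frac{1}{2 T}$
$Y{\left(c,U \right)} = \frac{9 + c}{19 + U}$ ($Y{\left(c,U \right)} = \frac{c + 9}{U + 19} = \frac{9 + c}{19 + U}$)
$k = -14324$
$\frac{k - 3967}{Y{\left(S{\left(-4 \right)},201 \right)} + 30354} = \frac{-14324 - 3967}{\frac{9 + \frac{1}{2 \left(-4\right)}}{19 + 201} + 30354} = - \frac{18291}{\frac{9 + \frac{1}{2} \left(- \frac{1}{4}\right)}{220} + 30354} = - \frac{18291}{\frac{9 - \frac{1}{8}}{220} + 30354} = - \frac{18291}{\frac{1}{220} \cdot \frac{71}{8} + 30354} = - \frac{18291}{\frac{71}{1760} + 30354} = - \frac{18291}{\frac{53423111}{1760}} = \left(-18291\right) \frac{1760}{53423111} = - \frac{4598880}{7631873}$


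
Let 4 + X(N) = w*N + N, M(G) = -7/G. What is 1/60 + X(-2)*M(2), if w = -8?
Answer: -2099/60 ≈ -34.983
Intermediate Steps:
X(N) = -4 - 7*N (X(N) = -4 + (-8*N + N) = -4 - 7*N)
1/60 + X(-2)*M(2) = 1/60 + (-4 - 7*(-2))*(-7/2) = 1/60 + (-4 + 14)*(-7*1/2) = 1/60 + 10*(-7/2) = 1/60 - 35 = -2099/60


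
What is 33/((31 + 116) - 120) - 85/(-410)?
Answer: 1055/738 ≈ 1.4295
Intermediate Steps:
33/((31 + 116) - 120) - 85/(-410) = 33/(147 - 120) - 85*(-1/410) = 33/27 + 17/82 = 33*(1/27) + 17/82 = 11/9 + 17/82 = 1055/738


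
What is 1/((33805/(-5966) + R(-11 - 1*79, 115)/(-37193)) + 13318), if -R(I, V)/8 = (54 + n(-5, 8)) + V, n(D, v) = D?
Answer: 221893438/2953927325311 ≈ 7.5118e-5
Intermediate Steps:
R(I, V) = -392 - 8*V (R(I, V) = -8*((54 - 5) + V) = -8*(49 + V) = -392 - 8*V)
1/((33805/(-5966) + R(-11 - 1*79, 115)/(-37193)) + 13318) = 1/((33805/(-5966) + (-392 - 8*115)/(-37193)) + 13318) = 1/((33805*(-1/5966) + (-392 - 920)*(-1/37193)) + 13318) = 1/((-33805/5966 - 1312*(-1/37193)) + 13318) = 1/((-33805/5966 + 1312/37193) + 13318) = 1/(-1249481973/221893438 + 13318) = 1/(2953927325311/221893438) = 221893438/2953927325311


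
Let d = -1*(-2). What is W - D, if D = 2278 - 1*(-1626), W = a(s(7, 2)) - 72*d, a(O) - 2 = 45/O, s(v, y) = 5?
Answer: -4037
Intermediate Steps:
d = 2
a(O) = 2 + 45/O
W = -133 (W = (2 + 45/5) - 72*2 = (2 + 45*(⅕)) - 1*144 = (2 + 9) - 144 = 11 - 144 = -133)
D = 3904 (D = 2278 + 1626 = 3904)
W - D = -133 - 1*3904 = -133 - 3904 = -4037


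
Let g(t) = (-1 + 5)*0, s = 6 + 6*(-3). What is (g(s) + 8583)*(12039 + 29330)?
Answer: 355070127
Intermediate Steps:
s = -12 (s = 6 - 18 = -12)
g(t) = 0 (g(t) = 4*0 = 0)
(g(s) + 8583)*(12039 + 29330) = (0 + 8583)*(12039 + 29330) = 8583*41369 = 355070127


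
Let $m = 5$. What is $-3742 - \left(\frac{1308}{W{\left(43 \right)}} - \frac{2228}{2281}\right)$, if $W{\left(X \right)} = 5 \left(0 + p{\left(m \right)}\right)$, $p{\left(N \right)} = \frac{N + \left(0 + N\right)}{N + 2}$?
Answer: $- \frac{223774268}{57025} \approx -3924.1$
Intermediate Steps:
$p{\left(N \right)} = \frac{2 N}{2 + N}$ ($p{\left(N \right)} = \frac{N + N}{2 + N} = \frac{2 N}{2 + N}$)
$W{\left(X \right)} = \frac{50}{7}$ ($W{\left(X \right)} = 5 \left(0 + 2 \cdot 5 \frac{1}{2 + 5}\right) = 5 \left(0 + 2 \cdot 5 \cdot \frac{1}{7}\right) = 5 \left(0 + \frac{10}{7}\right) = 5 \cdot \frac{10}{7} = \frac{50}{7}$)
$-3742 - \left(\frac{1308}{W{\left(43 \right)}} - \frac{2228}{2281}\right) = -3742 - \left(\frac{1308}{\frac{50}{7}} - \frac{2228}{2281}\right) = -3742 - \left(1308 \cdot \frac{7}{50} - \frac{2228}{2281}\right) = -3742 - \left(\frac{4578}{25} - \frac{2228}{2281}\right) = -3742 - \frac{10386718}{57025} = - \frac{223774268}{57025}$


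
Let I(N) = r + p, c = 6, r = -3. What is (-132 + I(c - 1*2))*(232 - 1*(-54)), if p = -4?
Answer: -39754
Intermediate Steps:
I(N) = -7 (I(N) = -3 - 4 = -7)
(-132 + I(c - 1*2))*(232 - 1*(-54)) = (-132 - 7)*(232 - 1*(-54)) = -139*(232 + 54) = -139*286 = -39754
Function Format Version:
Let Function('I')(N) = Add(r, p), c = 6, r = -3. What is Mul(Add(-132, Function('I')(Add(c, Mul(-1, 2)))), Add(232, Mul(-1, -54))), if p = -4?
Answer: -39754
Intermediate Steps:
Function('I')(N) = -7 (Function('I')(N) = Add(-3, -4) = -7)
Mul(Add(-132, Function('I')(Add(c, Mul(-1, 2)))), Add(232, Mul(-1, -54))) = Mul(Add(-132, -7), Add(232, Mul(-1, -54))) = Mul(-139, Add(232, 54)) = Mul(-139, 286) = -39754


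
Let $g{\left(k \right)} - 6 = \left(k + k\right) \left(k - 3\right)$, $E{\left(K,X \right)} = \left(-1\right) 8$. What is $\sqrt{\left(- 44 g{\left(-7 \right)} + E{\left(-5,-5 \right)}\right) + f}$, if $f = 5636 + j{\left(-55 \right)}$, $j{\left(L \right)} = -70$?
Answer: $i \sqrt{866} \approx 29.428 i$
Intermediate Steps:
$E{\left(K,X \right)} = -8$
$g{\left(k \right)} = 6 + 2 k \left(-3 + k\right)$ ($g{\left(k \right)} = 6 + \left(k + k\right) \left(k - 3\right) = 6 + 2 k \left(-3 + k\right)$)
$f = 5566$ ($f = 5636 - 70 = 5566$)
$\sqrt{\left(- 44 g{\left(-7 \right)} + E{\left(-5,-5 \right)}\right) + f} = \sqrt{\left(- 44 \left(6 - -42 + 2 \left(-7\right)^{2}\right) - 8\right) + 5566} = \sqrt{\left(- 44 \left(6 + 42 + 2 \cdot 49\right) - 8\right) + 5566} = \sqrt{\left(- 44 \left(6 + 42 + 98\right) - 8\right) + 5566} = \sqrt{\left(\left(-44\right) 146 - 8\right) + 5566} = \sqrt{\left(-6424 - 8\right) + 5566} = \sqrt{-6432 + 5566} = \sqrt{-866} = i \sqrt{866}$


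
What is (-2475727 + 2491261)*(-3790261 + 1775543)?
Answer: -31296629412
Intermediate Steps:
(-2475727 + 2491261)*(-3790261 + 1775543) = 15534*(-2014718) = -31296629412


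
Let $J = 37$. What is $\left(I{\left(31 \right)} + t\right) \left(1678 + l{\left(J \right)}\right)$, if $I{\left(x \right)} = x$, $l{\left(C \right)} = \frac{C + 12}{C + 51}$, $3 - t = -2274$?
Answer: $\frac{85230401}{22} \approx 3.8741 \cdot 10^{6}$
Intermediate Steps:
$t = 2277$ ($t = 3 - -2274 = 3 + 2274 = 2277$)
$l{\left(C \right)} = \frac{12 + C}{51 + C}$
$\left(I{\left(31 \right)} + t\right) \left(1678 + l{\left(J \right)}\right) = \left(31 + 2277\right) \left(1678 + \frac{12 + 37}{51 + 37}\right) = 2308 \left(1678 + \frac{1}{88} \cdot 49\right) = 2308 \left(1678 + \frac{49}{88}\right) = 2308 \cdot \frac{147713}{88} = \frac{85230401}{22}$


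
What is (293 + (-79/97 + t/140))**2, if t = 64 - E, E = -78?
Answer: 3963392143929/46104100 ≈ 85966.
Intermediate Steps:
t = 142 (t = 64 - 1*(-78) = 64 + 78 = 142)
(293 + (-79/97 + t/140))**2 = (293 + (-79/97 + 142/140))**2 = (293 + (-79*1/97 + 142*(1/140)))**2 = (293 + (-79/97 + 71/70))**2 = (293 + 1357/6790)**2 = (1990827/6790)**2 = 3963392143929/46104100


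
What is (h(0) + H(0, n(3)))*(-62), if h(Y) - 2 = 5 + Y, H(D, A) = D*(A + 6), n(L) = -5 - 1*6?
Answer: -434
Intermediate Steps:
n(L) = -11 (n(L) = -5 - 6 = -11)
H(D, A) = D*(6 + A)
h(Y) = 7 + Y (h(Y) = 2 + (5 + Y) = 7 + Y)
(h(0) + H(0, n(3)))*(-62) = ((7 + 0) + 0*(6 - 11))*(-62) = (7 + 0*(-5))*(-62) = (7 + 0)*(-62) = 7*(-62) = -434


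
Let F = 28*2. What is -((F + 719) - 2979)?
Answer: 2204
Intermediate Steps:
F = 56
-((F + 719) - 2979) = -((56 + 719) - 2979) = -(775 - 2979) = -1*(-2204) = 2204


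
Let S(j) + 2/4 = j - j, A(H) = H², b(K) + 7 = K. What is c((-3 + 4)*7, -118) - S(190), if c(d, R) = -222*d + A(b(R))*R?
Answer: -3690607/2 ≈ -1.8453e+6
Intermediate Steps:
b(K) = -7 + K
S(j) = -½ (S(j) = -½ + (j - j) = -½ + 0 = -½)
c(d, R) = -222*d + R*(-7 + R)² (c(d, R) = -222*d + (-7 + R)²*R = -222*d + R*(-7 + R)²)
c((-3 + 4)*7, -118) - S(190) = (-222*(-3 + 4)*7 - 118*(-7 - 118)²) - 1*(-½) = (-222*7 - 118*(-125)²) + ½ = (-222*7 - 118*15625) + ½ = (-1554 - 1843750) + ½ = -1845304 + ½ = -3690607/2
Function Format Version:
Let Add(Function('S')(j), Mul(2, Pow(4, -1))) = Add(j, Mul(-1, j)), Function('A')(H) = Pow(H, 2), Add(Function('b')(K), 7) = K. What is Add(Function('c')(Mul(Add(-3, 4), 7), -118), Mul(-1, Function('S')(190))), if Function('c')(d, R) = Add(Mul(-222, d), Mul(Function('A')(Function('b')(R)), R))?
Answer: Rational(-3690607, 2) ≈ -1.8453e+6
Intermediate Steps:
Function('b')(K) = Add(-7, K)
Function('S')(j) = Rational(-1, 2) (Function('S')(j) = Add(Rational(-1, 2), Add(j, Mul(-1, j))) = Add(Rational(-1, 2), 0) = Rational(-1, 2))
Function('c')(d, R) = Add(Mul(-222, d), Mul(R, Pow(Add(-7, R), 2))) (Function('c')(d, R) = Add(Mul(-222, d), Mul(Pow(Add(-7, R), 2), R)) = Add(Mul(-222, d), Mul(R, Pow(Add(-7, R), 2))))
Add(Function('c')(Mul(Add(-3, 4), 7), -118), Mul(-1, Function('S')(190))) = Add(Add(Mul(-222, Mul(Add(-3, 4), 7)), Mul(-118, Pow(Add(-7, -118), 2))), Mul(-1, Rational(-1, 2))) = Add(Add(Mul(-222, Mul(1, 7)), Mul(-118, Pow(-125, 2))), Rational(1, 2)) = Add(Add(Mul(-222, 7), Mul(-118, 15625)), Rational(1, 2)) = Add(Add(-1554, -1843750), Rational(1, 2)) = Add(-1845304, Rational(1, 2)) = Rational(-3690607, 2)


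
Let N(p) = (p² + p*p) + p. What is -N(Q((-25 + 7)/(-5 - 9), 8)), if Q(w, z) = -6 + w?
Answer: -1947/49 ≈ -39.735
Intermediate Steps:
N(p) = p + 2*p² (N(p) = (p² + p²) + p = 2*p² + p = p + 2*p²)
-N(Q((-25 + 7)/(-5 - 9), 8)) = -(-6 + (-25 + 7)/(-5 - 9))*(1 + 2*(-6 + (-25 + 7)/(-5 - 9))) = -(-6 - 18/(-14))*(1 + 2*(-6 - 18/(-14))) = -(-6 - 18*(-1/14))*(1 + 2*(-6 - 18*(-1/14))) = -(-6 + 9/7)*(1 + 2*(-6 + 9/7)) = -(-33)*(1 + 2*(-33/7))/7 = -(-33)*(1 - 66/7)/7 = -(-33)*(-59)/(7*7) = -1*1947/49 = -1947/49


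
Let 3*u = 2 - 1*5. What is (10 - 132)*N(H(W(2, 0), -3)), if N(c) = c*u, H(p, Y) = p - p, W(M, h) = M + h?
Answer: 0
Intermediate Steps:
u = -1 (u = (2 - 1*5)/3 = (2 - 5)/3 = (⅓)*(-3) = -1)
H(p, Y) = 0
N(c) = -c (N(c) = c*(-1) = -c)
(10 - 132)*N(H(W(2, 0), -3)) = (10 - 132)*(-1*0) = -122*0 = 0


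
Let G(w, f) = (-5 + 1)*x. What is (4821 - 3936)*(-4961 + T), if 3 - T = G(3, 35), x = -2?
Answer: -4394910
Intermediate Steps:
G(w, f) = 8 (G(w, f) = (-5 + 1)*(-2) = -4*(-2) = 8)
T = -5 (T = 3 - 1*8 = 3 - 8 = -5)
(4821 - 3936)*(-4961 + T) = (4821 - 3936)*(-4961 - 5) = 885*(-4966) = -4394910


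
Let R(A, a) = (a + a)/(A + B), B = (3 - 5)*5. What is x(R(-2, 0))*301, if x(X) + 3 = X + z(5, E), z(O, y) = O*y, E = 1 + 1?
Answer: 2107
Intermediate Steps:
E = 2
B = -10 (B = -2*5 = -10)
R(A, a) = 2*a/(-10 + A) (R(A, a) = (a + a)/(A - 10) = (2*a)/(-10 + A) = 2*a/(-10 + A))
x(X) = 7 + X (x(X) = -3 + (X + 5*2) = -3 + (X + 10) = -3 + (10 + X) = 7 + X)
x(R(-2, 0))*301 = (7 + 2*0/(-10 - 2))*301 = (7 + 2*0/(-12))*301 = (7 + 2*0*(-1/12))*301 = (7 + 0)*301 = 7*301 = 2107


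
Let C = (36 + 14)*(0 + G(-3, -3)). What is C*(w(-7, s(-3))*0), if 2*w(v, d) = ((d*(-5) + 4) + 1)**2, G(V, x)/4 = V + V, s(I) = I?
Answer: 0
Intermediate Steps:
G(V, x) = 8*V (G(V, x) = 4*(V + V) = 4*(2*V) = 8*V)
w(v, d) = (5 - 5*d)**2/2 (w(v, d) = ((d*(-5) + 4) + 1)**2/2 = ((-5*d + 4) + 1)**2/2 = ((4 - 5*d) + 1)**2/2 = (5 - 5*d)**2/2)
C = -1200 (C = (36 + 14)*(0 + 8*(-3)) = 50*(0 - 24) = 50*(-24) = -1200)
C*(w(-7, s(-3))*0) = -1200*25*(-1 - 3)**2/2*0 = -1200*(25/2)*(-4)**2*0 = -1200*(25/2)*16*0 = -240000*0 = -1200*0 = 0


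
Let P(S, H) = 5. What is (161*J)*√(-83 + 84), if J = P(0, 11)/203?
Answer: 115/29 ≈ 3.9655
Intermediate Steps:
J = 5/203 ≈ 0.024631
(161*J)*√(-83 + 84) = (161*(5/203))*√(-83 + 84) = 115*√1/29 = (115/29)*1 = 115/29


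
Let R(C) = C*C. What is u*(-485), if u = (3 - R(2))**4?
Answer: -485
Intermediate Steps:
R(C) = C**2
u = 1 (u = (3 - 1*2**2)**4 = (3 - 1*4)**4 = (3 - 4)**4 = (-1)**4 = 1)
u*(-485) = 1*(-485) = -485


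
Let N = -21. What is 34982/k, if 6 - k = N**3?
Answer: 34982/9267 ≈ 3.7749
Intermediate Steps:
k = 9267 (k = 6 - 1*(-21)**3 = 6 - 1*(-9261) = 6 + 9261 = 9267)
34982/k = 34982/9267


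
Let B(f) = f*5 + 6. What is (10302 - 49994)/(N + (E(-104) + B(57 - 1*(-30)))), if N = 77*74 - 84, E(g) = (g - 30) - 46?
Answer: -39692/5875 ≈ -6.7561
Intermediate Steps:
E(g) = -76 + g (E(g) = (-30 + g) - 46 = -76 + g)
N = 5614 (N = 5698 - 84 = 5614)
B(f) = 6 + 5*f (B(f) = 5*f + 6 = 6 + 5*f)
(10302 - 49994)/(N + (E(-104) + B(57 - 1*(-30)))) = (10302 - 49994)/(5614 + ((-76 - 104) + (6 + 5*(57 - 1*(-30))))) = -39692/(5614 + (-180 + (6 + 5*(57 + 30)))) = -39692/(5614 + (-180 + (6 + 5*87))) = -39692/(5614 + (-180 + (6 + 435))) = -39692/(5614 + (-180 + 441)) = -39692/(5614 + 261) = -39692/5875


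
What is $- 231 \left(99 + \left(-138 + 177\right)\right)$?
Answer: $-31878$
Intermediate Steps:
$- 231 \left(99 + \left(-138 + 177\right)\right) = - 231 \left(99 + 39\right) = \left(-231\right) 138 = -31878$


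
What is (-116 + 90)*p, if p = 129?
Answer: -3354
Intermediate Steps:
(-116 + 90)*p = (-116 + 90)*129 = -26*129 = -3354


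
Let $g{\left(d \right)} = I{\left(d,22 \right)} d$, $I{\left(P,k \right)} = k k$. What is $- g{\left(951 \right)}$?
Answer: $-460284$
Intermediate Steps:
$I{\left(P,k \right)} = k^{2}$
$g{\left(d \right)} = 484 d$ ($g{\left(d \right)} = 22^{2} d = 484 d$)
$- g{\left(951 \right)} = - 484 \cdot 951 = \left(-1\right) 460284 = -460284$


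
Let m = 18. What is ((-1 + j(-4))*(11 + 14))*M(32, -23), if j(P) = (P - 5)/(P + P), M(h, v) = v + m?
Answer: -125/8 ≈ -15.625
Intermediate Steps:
M(h, v) = 18 + v (M(h, v) = v + 18 = 18 + v)
j(P) = (-5 + P)/(2*P) (j(P) = (-5 + P)/((2*P)) = (-5 + P)*(1/(2*P)) = (-5 + P)/(2*P))
((-1 + j(-4))*(11 + 14))*M(32, -23) = ((-1 + (½)*(-5 - 4)/(-4))*(11 + 14))*(18 - 23) = ((-1 + (½)*(-¼)*(-9))*25)*(-5) = ((-1 + 9/8)*25)*(-5) = ((⅛)*25)*(-5) = (25/8)*(-5) = -125/8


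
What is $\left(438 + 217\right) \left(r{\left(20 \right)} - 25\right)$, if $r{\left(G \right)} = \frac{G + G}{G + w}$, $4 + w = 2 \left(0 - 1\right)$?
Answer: $- \frac{101525}{7} \approx -14504.0$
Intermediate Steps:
$w = -6$ ($w = -4 + 2 \left(0 - 1\right) = -4 + 2 \left(-1\right) = -4 - 2 = -6$)
$r{\left(G \right)} = \frac{2 G}{-6 + G}$ ($r{\left(G \right)} = \frac{G + G}{G - 6} = \frac{2 G}{-6 + G}$)
$\left(438 + 217\right) \left(r{\left(20 \right)} - 25\right) = \left(438 + 217\right) \left(2 \cdot 20 \frac{1}{-6 + 20} - 25\right) = 655 \left(2 \cdot 20 \cdot \frac{1}{14} - 25\right) = 655 \left(\frac{20}{7} - 25\right) = 655 \left(- \frac{155}{7}\right) = - \frac{101525}{7}$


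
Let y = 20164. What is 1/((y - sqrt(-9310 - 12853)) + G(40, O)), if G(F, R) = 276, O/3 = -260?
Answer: 20440/417815763 + I*sqrt(22163)/417815763 ≈ 4.8921e-5 + 3.5631e-7*I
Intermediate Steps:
O = -780 (O = 3*(-260) = -780)
1/((y - sqrt(-9310 - 12853)) + G(40, O)) = 1/((20164 - sqrt(-9310 - 12853)) + 276) = 1/((20164 - sqrt(-22163)) + 276) = 1/((20164 - I*sqrt(22163)) + 276) = 1/(20440 - I*sqrt(22163))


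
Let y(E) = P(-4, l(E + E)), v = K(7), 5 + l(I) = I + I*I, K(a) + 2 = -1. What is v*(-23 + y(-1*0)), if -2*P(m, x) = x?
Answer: 123/2 ≈ 61.500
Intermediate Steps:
K(a) = -3 (K(a) = -2 - 1 = -3)
l(I) = -5 + I + I² (l(I) = -5 + (I + I*I) = -5 + (I + I²) = -5 + I + I²)
v = -3
P(m, x) = -x/2
y(E) = 5/2 - E - 2*E² (y(E) = -(-5 + (E + E) + (E + E)²)/2 = -(-5 + 2*E + (2*E)²)/2 = -(-5 + 2*E + 4*E²)/2 = 5/2 - E - 2*E²)
v*(-23 + y(-1*0)) = -3*(-23 + (5/2 - (-1)*0 - 2*(-1*0)²)) = -3*(-23 + (5/2 - 1*0 - 2*0²)) = -3*(-23 + (5/2 + 0 - 2*0)) = -3*(-23 + (5/2 + 0 + 0)) = -3*(-23 + 5/2) = -3*(-41/2) = 123/2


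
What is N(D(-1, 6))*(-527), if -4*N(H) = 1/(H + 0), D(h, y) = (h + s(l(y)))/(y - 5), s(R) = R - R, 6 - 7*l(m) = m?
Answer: -527/4 ≈ -131.75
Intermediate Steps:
l(m) = 6/7 - m/7
s(R) = 0
D(h, y) = h/(-5 + y) (D(h, y) = (h + 0)/(y - 5) = h/(-5 + y))
N(H) = -1/(4*H) (N(H) = -1/(4*(H + 0)) = -1/(4*H))
N(D(-1, 6))*(-527) = -1/(4*((-1/(-5 + 6))))*(-527) = -1/(4*((-1/1)))*(-527) = -1/(4*((-1*1)))*(-527) = -1/4/(-1)*(-527) = -1/4*(-1)*(-527) = (1/4)*(-527) = -527/4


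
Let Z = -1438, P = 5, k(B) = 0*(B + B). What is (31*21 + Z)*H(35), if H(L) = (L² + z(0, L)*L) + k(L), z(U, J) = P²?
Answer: -1652700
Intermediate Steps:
k(B) = 0 (k(B) = 0*(2*B) = 0)
z(U, J) = 25 (z(U, J) = 5² = 25)
H(L) = L² + 25*L (H(L) = (L² + 25*L) + 0 = L² + 25*L)
(31*21 + Z)*H(35) = (31*21 - 1438)*(35*(25 + 35)) = (651 - 1438)*(35*60) = -787*2100 = -1652700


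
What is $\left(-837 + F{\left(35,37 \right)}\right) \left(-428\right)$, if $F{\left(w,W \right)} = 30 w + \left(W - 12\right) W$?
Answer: $-487064$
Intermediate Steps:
$F{\left(w,W \right)} = 30 w + W \left(-12 + W\right)$ ($F{\left(w,W \right)} = 30 w + \left(-12 + W\right) W = 30 w + W \left(-12 + W\right)$)
$\left(-837 + F{\left(35,37 \right)}\right) \left(-428\right) = \left(-837 + \left(37^{2} - 444 + 30 \cdot 35\right)\right) \left(-428\right) = \left(-837 + \left(1369 - 444 + 1050\right)\right) \left(-428\right) = \left(-837 + 1975\right) \left(-428\right) = 1138 \left(-428\right) = -487064$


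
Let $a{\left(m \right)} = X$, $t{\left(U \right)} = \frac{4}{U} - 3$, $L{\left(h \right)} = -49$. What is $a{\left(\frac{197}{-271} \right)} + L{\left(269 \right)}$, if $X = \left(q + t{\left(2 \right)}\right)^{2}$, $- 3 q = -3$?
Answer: $-49$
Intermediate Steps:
$t{\left(U \right)} = -3 + \frac{4}{U}$
$q = 1$ ($q = \left(- \frac{1}{3}\right) \left(-3\right) = 1$)
$X = 0$ ($X = \left(1 - \left(3 - \frac{4}{2}\right)\right)^{2} = \left(1 + \left(-3 + 4 \cdot \frac{1}{2}\right)\right)^{2} = \left(1 + \left(-3 + 2\right)\right)^{2} = \left(1 - 1\right)^{2} = 0^{2} = 0$)
$a{\left(m \right)} = 0$
$a{\left(\frac{197}{-271} \right)} + L{\left(269 \right)} = 0 - 49 = -49$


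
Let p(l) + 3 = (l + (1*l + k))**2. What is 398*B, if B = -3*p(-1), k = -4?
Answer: -39402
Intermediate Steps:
p(l) = -3 + (-4 + 2*l)**2 (p(l) = -3 + (l + (1*l - 4))**2 = -3 + (l + (l - 4))**2 = -3 + (l + (-4 + l))**2 = -3 + (-4 + 2*l)**2)
B = -99 (B = -3*(-3 + 4*(-2 - 1)**2) = -3*(-3 + 4*(-3)**2) = -3*(-3 + 4*9) = -3*(-3 + 36) = -3*33 = -99)
398*B = 398*(-99) = -39402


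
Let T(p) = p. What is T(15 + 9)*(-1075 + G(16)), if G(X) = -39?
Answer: -26736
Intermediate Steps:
T(15 + 9)*(-1075 + G(16)) = (15 + 9)*(-1075 - 39) = 24*(-1114) = -26736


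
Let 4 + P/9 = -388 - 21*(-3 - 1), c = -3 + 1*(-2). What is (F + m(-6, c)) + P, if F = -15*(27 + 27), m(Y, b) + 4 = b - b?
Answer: -3586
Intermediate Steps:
c = -5 (c = -3 - 2 = -5)
m(Y, b) = -4 (m(Y, b) = -4 + (b - b) = -4 + 0 = -4)
F = -810 (F = -15*54 = -810)
P = -2772 (P = -36 + 9*(-388 - 21*(-3 - 1)) = -36 + 9*(-388 - 21*(-4)) = -36 + 9*(-388 - 1*(-84)) = -36 + 9*(-388 + 84) = -36 + 9*(-304) = -36 - 2736 = -2772)
(F + m(-6, c)) + P = (-810 - 4) - 2772 = -814 - 2772 = -3586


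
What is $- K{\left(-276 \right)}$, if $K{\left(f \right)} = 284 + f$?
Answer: $-8$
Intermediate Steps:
$- K{\left(-276 \right)} = - (284 - 276) = \left(-1\right) 8 = -8$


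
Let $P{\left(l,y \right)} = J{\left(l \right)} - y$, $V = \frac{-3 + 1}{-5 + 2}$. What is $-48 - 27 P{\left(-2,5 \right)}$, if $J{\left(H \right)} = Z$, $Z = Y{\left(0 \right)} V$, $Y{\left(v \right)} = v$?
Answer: $87$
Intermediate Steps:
$V = \frac{2}{3}$ ($V = - \frac{2}{-3} = \left(-2\right) \left(- \frac{1}{3}\right) = \frac{2}{3} \approx 0.66667$)
$Z = 0$ ($Z = 0 \cdot \frac{2}{3} = 0$)
$J{\left(H \right)} = 0$
$P{\left(l,y \right)} = - y$ ($P{\left(l,y \right)} = 0 - y = - y$)
$-48 - 27 P{\left(-2,5 \right)} = -48 - 27 \left(\left(-1\right) 5\right) = -48 - -135 = -48 + 135 = 87$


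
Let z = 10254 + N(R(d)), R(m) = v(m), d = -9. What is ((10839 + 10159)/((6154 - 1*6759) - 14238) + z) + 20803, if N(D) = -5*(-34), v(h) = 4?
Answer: 463481363/14843 ≈ 31226.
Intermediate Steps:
R(m) = 4
N(D) = 170
z = 10424 (z = 10254 + 170 = 10424)
((10839 + 10159)/((6154 - 1*6759) - 14238) + z) + 20803 = ((10839 + 10159)/((6154 - 1*6759) - 14238) + 10424) + 20803 = (20998/((6154 - 6759) - 14238) + 10424) + 20803 = (20998/(-605 - 14238) + 10424) + 20803 = (20998/(-14843) + 10424) + 20803 = (20998*(-1/14843) + 10424) + 20803 = (-20998/14843 + 10424) + 20803 = 154702434/14843 + 20803 = 463481363/14843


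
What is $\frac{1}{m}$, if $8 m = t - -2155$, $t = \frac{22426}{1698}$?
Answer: $\frac{849}{230101} \approx 0.0036897$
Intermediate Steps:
$t = \frac{11213}{849}$ ($t = 22426 \cdot \frac{1}{1698} = \frac{11213}{849} \approx 13.207$)
$m = \frac{230101}{849}$ ($m = \frac{\frac{11213}{849} - -2155}{8} = \frac{\frac{11213}{849} + 2155}{8} = \frac{1}{8} \cdot \frac{1840808}{849} = \frac{230101}{849} \approx 271.03$)
$\frac{1}{m} = \frac{1}{\frac{230101}{849}} = \frac{849}{230101}$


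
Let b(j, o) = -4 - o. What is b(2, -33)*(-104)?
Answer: -3016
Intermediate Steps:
b(2, -33)*(-104) = (-4 - 1*(-33))*(-104) = (-4 + 33)*(-104) = 29*(-104) = -3016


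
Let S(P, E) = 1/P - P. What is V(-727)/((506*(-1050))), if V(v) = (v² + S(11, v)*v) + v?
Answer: -140311/139150 ≈ -1.0083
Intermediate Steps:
V(v) = v² - 109*v/11 (V(v) = (v² + (1/11 - 1*11)*v) + v = (v² + (1/11 - 11)*v) + v = (v² - 120*v/11) + v = v² - 109*v/11)
V(-727)/((506*(-1050))) = ((1/11)*(-727)*(-109 + 11*(-727)))/((506*(-1050))) = ((1/11)*(-727)*(-109 - 7997))/(-531300) = ((1/11)*(-727)*(-8106))*(-1/531300) = (5893062/11)*(-1/531300) = -140311/139150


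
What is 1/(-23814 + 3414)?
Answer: -1/20400 ≈ -4.9020e-5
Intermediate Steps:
1/(-23814 + 3414) = 1/(-20400) = -1/20400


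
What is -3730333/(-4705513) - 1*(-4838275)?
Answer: 22766569640408/4705513 ≈ 4.8383e+6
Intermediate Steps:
-3730333/(-4705513) - 1*(-4838275) = -3730333*(-1/4705513) + 4838275 = 3730333/4705513 + 4838275 = 22766569640408/4705513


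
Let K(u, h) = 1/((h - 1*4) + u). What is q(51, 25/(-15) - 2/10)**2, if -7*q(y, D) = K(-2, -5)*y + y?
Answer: 260100/5929 ≈ 43.869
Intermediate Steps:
K(u, h) = 1/(-4 + h + u) (K(u, h) = 1/((h - 4) + u) = 1/((-4 + h) + u) = 1/(-4 + h + u))
q(y, D) = -10*y/77 (q(y, D) = -(y/(-4 - 5 - 2) + y)/7 = -(y/(-11) + y)/7 = -(-y/11 + y)/7 = -10*y/77)
q(51, 25/(-15) - 2/10)**2 = (-10/77*51)**2 = (-510/77)**2 = 260100/5929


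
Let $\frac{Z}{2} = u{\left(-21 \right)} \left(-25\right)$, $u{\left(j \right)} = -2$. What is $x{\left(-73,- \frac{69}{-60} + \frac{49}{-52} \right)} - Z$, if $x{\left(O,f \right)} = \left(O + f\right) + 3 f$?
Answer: $- \frac{11191}{65} \approx -172.17$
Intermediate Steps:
$x{\left(O,f \right)} = O + 4 f$
$Z = 100$ ($Z = 2 \left(\left(-2\right) \left(-25\right)\right) = 2 \cdot 50 = 100$)
$x{\left(-73,- \frac{69}{-60} + \frac{49}{-52} \right)} - Z = \left(-73 + 4 \left(- \frac{69}{-60} + \frac{49}{-52}\right)\right) - 100 = \left(-73 + 4 \left(\left(-69\right) \left(- \frac{1}{60}\right) + 49 \left(- \frac{1}{52}\right)\right)\right) - 100 = \left(-73 + 4 \left(\frac{23}{20} - \frac{49}{52}\right)\right) - 100 = \left(-73 + 4 \cdot \frac{27}{130}\right) - 100 = \left(-73 + \frac{54}{65}\right) - 100 = - \frac{4691}{65} - 100 = - \frac{11191}{65}$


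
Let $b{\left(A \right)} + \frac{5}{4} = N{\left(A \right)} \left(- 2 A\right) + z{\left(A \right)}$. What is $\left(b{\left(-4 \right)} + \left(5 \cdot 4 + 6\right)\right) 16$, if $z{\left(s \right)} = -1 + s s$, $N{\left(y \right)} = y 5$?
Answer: $-1924$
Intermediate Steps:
$N{\left(y \right)} = 5 y$
$z{\left(s \right)} = -1 + s^{2}$
$b{\left(A \right)} = - \frac{9}{4} - 9 A^{2}$ ($b{\left(A \right)} = - \frac{5}{4} + \left(5 A \left(- 2 A\right) + \left(-1 + A^{2}\right)\right) = - \frac{5}{4} - \left(1 + 9 A^{2}\right) = - \frac{9}{4} - 9 A^{2}$)
$\left(b{\left(-4 \right)} + \left(5 \cdot 4 + 6\right)\right) 16 = \left(\left(- \frac{9}{4} - 9 \left(-4\right)^{2}\right) + \left(5 \cdot 4 + 6\right)\right) 16 = \left(\left(- \frac{9}{4} - 144\right) + \left(20 + 6\right)\right) 16 = \left(\left(- \frac{9}{4} - 144\right) + 26\right) 16 = \left(- \frac{585}{4} + 26\right) 16 = \left(- \frac{481}{4}\right) 16 = -1924$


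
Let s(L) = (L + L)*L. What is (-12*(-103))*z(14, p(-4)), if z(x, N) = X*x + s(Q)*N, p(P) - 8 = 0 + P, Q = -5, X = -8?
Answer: 108768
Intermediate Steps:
p(P) = 8 + P (p(P) = 8 + (0 + P) = 8 + P)
s(L) = 2*L² (s(L) = (2*L)*L = 2*L²)
z(x, N) = -8*x + 50*N (z(x, N) = -8*x + (2*(-5)²)*N = -8*x + (2*25)*N = -8*x + 50*N)
(-12*(-103))*z(14, p(-4)) = (-12*(-103))*(-8*14 + 50*(8 - 4)) = 1236*(-112 + 50*4) = 1236*(-112 + 200) = 1236*88 = 108768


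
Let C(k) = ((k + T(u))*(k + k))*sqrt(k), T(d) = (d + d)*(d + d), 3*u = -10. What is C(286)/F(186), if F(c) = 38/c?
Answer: 52734968*sqrt(286)/57 ≈ 1.5646e+7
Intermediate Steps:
u = -10/3 (u = (1/3)*(-10) = -10/3 ≈ -3.3333)
T(d) = 4*d**2 (T(d) = (2*d)*(2*d) = 4*d**2)
C(k) = 2*k**(3/2)*(400/9 + k) (C(k) = ((k + 4*(-10/3)**2)*(k + k))*sqrt(k) = ((k + 4*(100/9))*(2*k))*sqrt(k) = ((k + 400/9)*(2*k))*sqrt(k) = ((400/9 + k)*(2*k))*sqrt(k) = (2*k*(400/9 + k))*sqrt(k) = 2*k**(3/2)*(400/9 + k))
C(286)/F(186) = (286**(3/2)*(800/9 + 2*286))/((38/186)) = ((286*sqrt(286))*(800/9 + 572))/((38*(1/186))) = ((286*sqrt(286))*(5948/9))/(19/93) = (1701128*sqrt(286)/9)*(93/19) = 52734968*sqrt(286)/57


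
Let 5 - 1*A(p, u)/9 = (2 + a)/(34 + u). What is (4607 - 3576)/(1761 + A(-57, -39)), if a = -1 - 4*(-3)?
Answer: 5155/9147 ≈ 0.56357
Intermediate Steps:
a = 11 (a = -1 + 12 = 11)
A(p, u) = 45 - 117/(34 + u) (A(p, u) = 45 - 9*(2 + 11)/(34 + u) = 45 - 117/(34 + u))
(4607 - 3576)/(1761 + A(-57, -39)) = (4607 - 3576)/(1761 + 9*(157 + 5*(-39))/(34 - 39)) = 1031/(1761 + 9*(157 - 195)/(-5)) = 1031/(1761 + 9*(-⅕)*(-38)) = 1031/(1761 + 342/5) = 1031/(9147/5) = 1031*(5/9147) = 5155/9147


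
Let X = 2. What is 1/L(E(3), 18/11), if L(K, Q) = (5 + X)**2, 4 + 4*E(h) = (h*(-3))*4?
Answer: 1/49 ≈ 0.020408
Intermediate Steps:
E(h) = -1 - 3*h (E(h) = -1 + ((h*(-3))*4)/4 = -1 + (-3*h*4)/4 = -1 + (-12*h)/4 = -1 - 3*h)
L(K, Q) = 49 (L(K, Q) = (5 + 2)**2 = 7**2 = 49)
1/L(E(3), 18/11) = 1/49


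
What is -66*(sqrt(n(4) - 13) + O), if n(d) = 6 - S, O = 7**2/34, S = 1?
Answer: -1617/17 - 132*I*sqrt(2) ≈ -95.118 - 186.68*I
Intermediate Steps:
O = 49/34 (O = 49*(1/34) = 49/34 ≈ 1.4412)
n(d) = 5 (n(d) = 6 - 1*1 = 6 - 1 = 5)
-66*(sqrt(n(4) - 13) + O) = -66*(sqrt(5 - 13) + 49/34) = -66*(sqrt(-8) + 49/34) = -66*(2*I*sqrt(2) + 49/34) = -66*(49/34 + 2*I*sqrt(2)) = -(1617/17 + 132*I*sqrt(2)) = -1617/17 - 132*I*sqrt(2)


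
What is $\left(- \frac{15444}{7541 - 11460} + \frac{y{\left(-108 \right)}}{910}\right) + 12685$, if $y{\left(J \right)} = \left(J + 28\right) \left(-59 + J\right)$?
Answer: $\frac{4530480053}{356629} \approx 12704.0$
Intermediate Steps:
$y{\left(J \right)} = \left(-59 + J\right) \left(28 + J\right)$ ($y{\left(J \right)} = \left(28 + J\right) \left(-59 + J\right) = \left(-59 + J\right) \left(28 + J\right)$)
$\left(- \frac{15444}{7541 - 11460} + \frac{y{\left(-108 \right)}}{910}\right) + 12685 = \left(- \frac{15444}{7541 - 11460} + \frac{-1652 + \left(-108\right)^{2} - -3348}{910}\right) + 12685 = \left(- \frac{15444}{-3919} + \left(-1652 + 11664 + 3348\right) \frac{1}{910}\right) + 12685 = \left(\left(-15444\right) \left(- \frac{1}{3919}\right) + 13360 \cdot \frac{1}{910}\right) + 12685 = \left(\frac{15444}{3919} + \frac{1336}{91}\right) + 12685 = \frac{6641188}{356629} + 12685 = \frac{4530480053}{356629}$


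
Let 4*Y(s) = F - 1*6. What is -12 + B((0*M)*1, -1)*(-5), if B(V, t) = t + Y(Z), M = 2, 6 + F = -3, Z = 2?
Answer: 47/4 ≈ 11.750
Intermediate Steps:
F = -9 (F = -6 - 3 = -9)
Y(s) = -15/4 (Y(s) = (-9 - 1*6)/4 = (-9 - 6)/4 = (¼)*(-15) = -15/4)
B(V, t) = -15/4 + t (B(V, t) = t - 15/4 = -15/4 + t)
-12 + B((0*M)*1, -1)*(-5) = -12 + (-15/4 - 1)*(-5) = -12 - 19/4*(-5) = -12 + 95/4 = 47/4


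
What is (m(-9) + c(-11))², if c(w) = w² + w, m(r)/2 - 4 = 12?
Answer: 20164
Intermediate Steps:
m(r) = 32 (m(r) = 8 + 2*12 = 8 + 24 = 32)
c(w) = w + w²
(m(-9) + c(-11))² = (32 - 11*(1 - 11))² = (32 - 11*(-10))² = (32 + 110)² = 142² = 20164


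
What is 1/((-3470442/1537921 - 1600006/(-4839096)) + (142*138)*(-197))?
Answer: -3721073679708/14364884652588506149 ≈ -2.5904e-7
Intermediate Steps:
1/((-3470442/1537921 - 1600006/(-4839096)) + (142*138)*(-197)) = 1/((-3470442*1/1537921 - 1600006*(-1/4839096)) + 19596*(-197)) = 1/((-3470442/1537921 + 800003/2419548) - 3860412) = 1/(-7166559586453/3721073679708 - 3860412) = 1/(-14364884652588506149/3721073679708) = -3721073679708/14364884652588506149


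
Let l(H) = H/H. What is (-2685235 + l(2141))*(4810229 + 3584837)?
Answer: -22542716655444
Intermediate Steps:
l(H) = 1
(-2685235 + l(2141))*(4810229 + 3584837) = (-2685235 + 1)*(4810229 + 3584837) = -2685234*8395066 = -22542716655444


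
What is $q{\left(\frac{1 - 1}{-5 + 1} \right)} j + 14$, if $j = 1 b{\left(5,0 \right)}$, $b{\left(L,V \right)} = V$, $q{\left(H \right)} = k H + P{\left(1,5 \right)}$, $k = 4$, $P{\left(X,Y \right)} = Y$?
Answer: $14$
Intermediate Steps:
$q{\left(H \right)} = 5 + 4 H$ ($q{\left(H \right)} = 4 H + 5 = 5 + 4 H$)
$j = 0$ ($j = 1 \cdot 0 = 0$)
$q{\left(\frac{1 - 1}{-5 + 1} \right)} j + 14 = \left(5 + 4 \frac{1 - 1}{-5 + 1}\right) 0 + 14 = \left(5 + 4 \frac{0}{-4}\right) 0 + 14 = \left(5 + 4 \cdot 0 \left(- \frac{1}{4}\right)\right) 0 + 14 = \left(5 + 4 \cdot 0\right) 0 + 14 = \left(5 + 0\right) 0 + 14 = 5 \cdot 0 + 14 = 0 + 14 = 14$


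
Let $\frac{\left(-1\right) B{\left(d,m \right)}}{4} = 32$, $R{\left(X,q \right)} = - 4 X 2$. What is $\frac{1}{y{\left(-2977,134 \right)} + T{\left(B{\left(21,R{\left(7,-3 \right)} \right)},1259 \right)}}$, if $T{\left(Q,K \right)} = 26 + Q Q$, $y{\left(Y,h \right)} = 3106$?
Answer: $\frac{1}{19516} \approx 5.124 \cdot 10^{-5}$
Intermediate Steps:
$R{\left(X,q \right)} = - 8 X$
$B{\left(d,m \right)} = -128$ ($B{\left(d,m \right)} = \left(-4\right) 32 = -128$)
$T{\left(Q,K \right)} = 26 + Q^{2}$
$\frac{1}{y{\left(-2977,134 \right)} + T{\left(B{\left(21,R{\left(7,-3 \right)} \right)},1259 \right)}} = \frac{1}{3106 + \left(26 + \left(-128\right)^{2}\right)} = \frac{1}{3106 + \left(26 + 16384\right)} = \frac{1}{3106 + 16410} = \frac{1}{19516}$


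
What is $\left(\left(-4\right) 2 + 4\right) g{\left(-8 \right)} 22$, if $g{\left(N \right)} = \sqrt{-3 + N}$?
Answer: $- 88 i \sqrt{11} \approx - 291.86 i$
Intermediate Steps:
$\left(\left(-4\right) 2 + 4\right) g{\left(-8 \right)} 22 = \left(\left(-4\right) 2 + 4\right) \sqrt{-3 - 8} \cdot 22 = \left(-8 + 4\right) \sqrt{-11} \cdot 22 = - 4 i \sqrt{11} \cdot 22 = - 88 i \sqrt{11}$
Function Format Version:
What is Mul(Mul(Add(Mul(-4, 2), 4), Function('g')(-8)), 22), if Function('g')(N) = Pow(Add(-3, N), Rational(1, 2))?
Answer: Mul(-88, I, Pow(11, Rational(1, 2))) ≈ Mul(-291.86, I)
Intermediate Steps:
Mul(Mul(Add(Mul(-4, 2), 4), Function('g')(-8)), 22) = Mul(Mul(Add(Mul(-4, 2), 4), Pow(Add(-3, -8), Rational(1, 2))), 22) = Mul(Mul(Add(-8, 4), Pow(-11, Rational(1, 2))), 22) = Mul(Mul(-4, Mul(I, Pow(11, Rational(1, 2)))), 22) = Mul(Mul(-4, I, Pow(11, Rational(1, 2))), 22) = Mul(-88, I, Pow(11, Rational(1, 2)))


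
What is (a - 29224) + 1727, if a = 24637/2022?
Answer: -55574297/2022 ≈ -27485.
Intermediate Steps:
a = 24637/2022 (a = 24637*(1/2022) = 24637/2022 ≈ 12.184)
(a - 29224) + 1727 = (24637/2022 - 29224) + 1727 = -59066291/2022 + 1727 = -55574297/2022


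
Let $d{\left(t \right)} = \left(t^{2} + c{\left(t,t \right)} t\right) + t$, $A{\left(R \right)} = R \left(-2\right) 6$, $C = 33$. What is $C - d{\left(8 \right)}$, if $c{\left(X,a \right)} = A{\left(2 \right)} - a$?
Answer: $217$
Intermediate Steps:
$A{\left(R \right)} = - 12 R$ ($A{\left(R \right)} = - 2 R 6 = - 12 R$)
$c{\left(X,a \right)} = -24 - a$ ($c{\left(X,a \right)} = \left(-12\right) 2 - a = -24 - a$)
$d{\left(t \right)} = t + t^{2} + t \left(-24 - t\right)$ ($d{\left(t \right)} = \left(t^{2} + \left(-24 - t\right) t\right) + t = \left(t^{2} + t \left(-24 - t\right)\right) + t = t + t^{2} + t \left(-24 - t\right)$)
$C - d{\left(8 \right)} = 33 - \left(-23\right) 8 = 33 - -184 = 33 + 184 = 217$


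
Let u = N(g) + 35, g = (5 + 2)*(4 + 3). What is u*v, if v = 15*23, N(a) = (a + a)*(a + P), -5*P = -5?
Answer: 1702575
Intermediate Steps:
P = 1 (P = -⅕*(-5) = 1)
g = 49 (g = 7*7 = 49)
N(a) = 2*a*(1 + a) (N(a) = (a + a)*(a + 1) = (2*a)*(1 + a) = 2*a*(1 + a))
v = 345
u = 4935 (u = 2*49*(1 + 49) + 35 = 2*49*50 + 35 = 4900 + 35 = 4935)
u*v = 4935*345 = 1702575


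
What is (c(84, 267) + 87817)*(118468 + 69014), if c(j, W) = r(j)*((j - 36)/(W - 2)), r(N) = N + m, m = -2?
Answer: 4363726229562/265 ≈ 1.6467e+10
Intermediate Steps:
r(N) = -2 + N (r(N) = N - 2 = -2 + N)
c(j, W) = (-36 + j)*(-2 + j)/(-2 + W) (c(j, W) = (-2 + j)*((j - 36)/(W - 2)) = (-2 + j)*((-36 + j)/(-2 + W)) = (-36 + j)*(-2 + j)/(-2 + W))
(c(84, 267) + 87817)*(118468 + 69014) = ((-36 + 84)*(-2 + 84)/(-2 + 267) + 87817)*(118468 + 69014) = (48*82/265 + 87817)*187482 = ((1/265)*48*82 + 87817)*187482 = (3936/265 + 87817)*187482 = (23275441/265)*187482 = 4363726229562/265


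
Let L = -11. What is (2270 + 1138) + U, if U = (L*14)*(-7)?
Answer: 4486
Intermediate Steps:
U = 1078 (U = -11*14*(-7) = -154*(-7) = 1078)
(2270 + 1138) + U = (2270 + 1138) + 1078 = 3408 + 1078 = 4486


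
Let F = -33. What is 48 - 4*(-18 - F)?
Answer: -12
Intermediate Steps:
48 - 4*(-18 - F) = 48 - 4*(-18 - 1*(-33)) = 48 - 4*(-18 + 33) = 48 - 4*15 = 48 - 60 = -12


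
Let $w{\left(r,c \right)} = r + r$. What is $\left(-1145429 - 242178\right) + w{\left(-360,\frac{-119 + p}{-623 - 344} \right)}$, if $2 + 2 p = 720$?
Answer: $-1388327$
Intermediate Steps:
$p = 359$ ($p = -1 + \frac{1}{2} \cdot 720 = -1 + 360 = 359$)
$w{\left(r,c \right)} = 2 r$
$\left(-1145429 - 242178\right) + w{\left(-360,\frac{-119 + p}{-623 - 344} \right)} = \left(-1145429 - 242178\right) + 2 \left(-360\right) = -1387607 - 720 = -1388327$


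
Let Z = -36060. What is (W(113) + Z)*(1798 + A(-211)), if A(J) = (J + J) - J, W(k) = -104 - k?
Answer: -57571599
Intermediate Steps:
A(J) = J (A(J) = 2*J - J = J)
(W(113) + Z)*(1798 + A(-211)) = ((-104 - 1*113) - 36060)*(1798 - 211) = ((-104 - 113) - 36060)*1587 = (-217 - 36060)*1587 = -36277*1587 = -57571599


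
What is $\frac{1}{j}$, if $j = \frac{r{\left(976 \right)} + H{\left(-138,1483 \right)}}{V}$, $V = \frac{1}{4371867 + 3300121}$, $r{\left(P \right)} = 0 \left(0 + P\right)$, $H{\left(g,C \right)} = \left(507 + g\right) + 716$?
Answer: $\frac{1}{8324106980} \approx 1.2013 \cdot 10^{-10}$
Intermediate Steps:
$H{\left(g,C \right)} = 1223 + g$
$r{\left(P \right)} = 0$ ($r{\left(P \right)} = 0 P = 0$)
$V = \frac{1}{7671988} \approx 1.3034 \cdot 10^{-7}$
$j = 8324106980$ ($j = \left(0 + \left(1223 - 138\right)\right) \frac{1}{\frac{1}{7671988}} = \left(0 + 1085\right) 7671988 = 1085 \cdot 7671988 = 8324106980$)
$\frac{1}{j} = \frac{1}{8324106980}$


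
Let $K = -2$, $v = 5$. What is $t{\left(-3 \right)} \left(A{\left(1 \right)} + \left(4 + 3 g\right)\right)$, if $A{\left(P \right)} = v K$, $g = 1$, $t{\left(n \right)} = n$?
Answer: $9$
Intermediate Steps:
$A{\left(P \right)} = -10$ ($A{\left(P \right)} = 5 \left(-2\right) = -10$)
$t{\left(-3 \right)} \left(A{\left(1 \right)} + \left(4 + 3 g\right)\right) = - 3 \left(-10 + \left(4 + 3 \cdot 1\right)\right) = - 3 \left(-10 + \left(4 + 3\right)\right) = - 3 \left(-10 + 7\right) = \left(-3\right) \left(-3\right) = 9$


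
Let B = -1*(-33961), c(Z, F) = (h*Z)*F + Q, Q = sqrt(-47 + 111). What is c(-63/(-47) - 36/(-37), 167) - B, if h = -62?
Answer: -100698409/1739 ≈ -57906.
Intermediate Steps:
Q = 8 (Q = sqrt(64) = 8)
c(Z, F) = 8 - 62*F*Z (c(Z, F) = (-62*Z)*F + 8 = -62*F*Z + 8 = 8 - 62*F*Z)
B = 33961
c(-63/(-47) - 36/(-37), 167) - B = (8 - 62*167*(-63/(-47) - 36/(-37))) - 1*33961 = (8 - 62*167*(-63*(-1/47) - 36*(-1/37))) - 33961 = (8 - 62*167*(63/47 + 36/37)) - 33961 = (8 - 62*167*4023/1739) - 33961 = (8 - 41654142/1739) - 33961 = -41640230/1739 - 33961 = -100698409/1739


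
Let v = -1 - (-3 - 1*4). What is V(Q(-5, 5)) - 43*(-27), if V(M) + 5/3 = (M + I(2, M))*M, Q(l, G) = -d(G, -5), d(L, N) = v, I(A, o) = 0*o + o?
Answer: 3694/3 ≈ 1231.3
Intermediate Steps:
I(A, o) = o (I(A, o) = 0 + o = o)
v = 6 (v = -1 - (-3 - 4) = -1 - 1*(-7) = -1 + 7 = 6)
d(L, N) = 6
Q(l, G) = -6 (Q(l, G) = -1*6 = -6)
V(M) = -5/3 + 2*M² (V(M) = -5/3 + (M + M)*M = -5/3 + (2*M)*M = -5/3 + 2*M²)
V(Q(-5, 5)) - 43*(-27) = (-5/3 + 2*(-6)²) - 43*(-27) = (-5/3 + 2*36) + 1161 = (-5/3 + 72) + 1161 = 211/3 + 1161 = 3694/3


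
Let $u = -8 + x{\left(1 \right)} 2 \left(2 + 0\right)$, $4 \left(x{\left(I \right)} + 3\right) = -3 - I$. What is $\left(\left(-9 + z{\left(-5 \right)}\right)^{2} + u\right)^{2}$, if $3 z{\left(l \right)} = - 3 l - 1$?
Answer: $\frac{2209}{81} \approx 27.272$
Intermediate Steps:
$x{\left(I \right)} = - \frac{15}{4} - \frac{I}{4}$ ($x{\left(I \right)} = -3 + \frac{-3 - I}{4} = -3 - \left(\frac{3}{4} + \frac{I}{4}\right) = - \frac{15}{4} - \frac{I}{4}$)
$z{\left(l \right)} = - \frac{1}{3} - l$ ($z{\left(l \right)} = \frac{- 3 l - 1}{3} = \frac{-1 - 3 l}{3} = - \frac{1}{3} - l$)
$u = -24$ ($u = -8 + \left(- \frac{15}{4} - \frac{1}{4}\right) 2 \left(2 + 0\right) = -8 + \left(- \frac{15}{4} - \frac{1}{4}\right) 2 \cdot 2 = -8 - 16 = -24$)
$\left(\left(-9 + z{\left(-5 \right)}\right)^{2} + u\right)^{2} = \left(\left(-9 - - \frac{14}{3}\right)^{2} - 24\right)^{2} = \left(\left(-9 + \left(- \frac{1}{3} + 5\right)\right)^{2} - 24\right)^{2} = \left(\left(-9 + \frac{14}{3}\right)^{2} - 24\right)^{2} = \left(\left(- \frac{13}{3}\right)^{2} - 24\right)^{2} = \left(\frac{169}{9} - 24\right)^{2} = \left(- \frac{47}{9}\right)^{2} = \frac{2209}{81}$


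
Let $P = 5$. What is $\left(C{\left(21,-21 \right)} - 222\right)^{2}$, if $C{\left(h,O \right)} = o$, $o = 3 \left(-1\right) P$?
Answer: $56169$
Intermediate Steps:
$o = -15$ ($o = 3 \left(-1\right) 5 = \left(-3\right) 5 = -15$)
$C{\left(h,O \right)} = -15$
$\left(C{\left(21,-21 \right)} - 222\right)^{2} = \left(-15 - 222\right)^{2} = \left(-237\right)^{2} = 56169$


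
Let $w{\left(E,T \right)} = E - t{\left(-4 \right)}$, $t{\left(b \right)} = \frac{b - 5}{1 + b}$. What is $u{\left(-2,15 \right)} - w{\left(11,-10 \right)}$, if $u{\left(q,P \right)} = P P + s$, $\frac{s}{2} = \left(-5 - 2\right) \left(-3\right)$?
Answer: $259$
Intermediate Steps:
$s = 42$ ($s = 2 \left(-5 - 2\right) \left(-3\right) = 2 \left(\left(-7\right) \left(-3\right)\right) = 2 \cdot 21 = 42$)
$t{\left(b \right)} = \frac{-5 + b}{1 + b}$
$w{\left(E,T \right)} = -3 + E$ ($w{\left(E,T \right)} = E - \frac{-5 - 4}{1 - 4} = E - \frac{1}{-3} \left(-9\right) = E - \left(- \frac{1}{3}\right) \left(-9\right) = E - 3 = -3 + E$)
$u{\left(q,P \right)} = 42 + P^{2}$ ($u{\left(q,P \right)} = P P + 42 = P^{2} + 42 = 42 + P^{2}$)
$u{\left(-2,15 \right)} - w{\left(11,-10 \right)} = \left(42 + 15^{2}\right) - \left(-3 + 11\right) = \left(42 + 225\right) - 8 = 267 - 8 = 259$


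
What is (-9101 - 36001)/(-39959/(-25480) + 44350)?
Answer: -383066320/376692653 ≈ -1.0169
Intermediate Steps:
(-9101 - 36001)/(-39959/(-25480) + 44350) = -45102/(-39959*(-1/25480) + 44350) = -45102/(39959/25480 + 44350) = -45102/1130077959/25480 = -45102*25480/1130077959 = -383066320/376692653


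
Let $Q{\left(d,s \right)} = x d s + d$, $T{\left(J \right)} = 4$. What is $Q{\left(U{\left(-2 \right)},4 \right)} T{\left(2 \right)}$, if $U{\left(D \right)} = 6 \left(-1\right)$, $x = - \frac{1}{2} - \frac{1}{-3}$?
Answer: $-8$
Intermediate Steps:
$x = - \frac{1}{6}$ ($x = \left(-1\right) \frac{1}{2} - - \frac{1}{3} = - \frac{1}{2} + \frac{1}{3} = - \frac{1}{6} \approx -0.16667$)
$U{\left(D \right)} = -6$
$Q{\left(d,s \right)} = d - \frac{d s}{6}$ ($Q{\left(d,s \right)} = - \frac{d}{6} s + d = - \frac{d s}{6} + d = d - \frac{d s}{6}$)
$Q{\left(U{\left(-2 \right)},4 \right)} T{\left(2 \right)} = \frac{1}{6} \left(-6\right) \left(6 - 4\right) 4 = \frac{1}{6} \left(-6\right) 2 \cdot 4 = \left(-2\right) 4 = -8$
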